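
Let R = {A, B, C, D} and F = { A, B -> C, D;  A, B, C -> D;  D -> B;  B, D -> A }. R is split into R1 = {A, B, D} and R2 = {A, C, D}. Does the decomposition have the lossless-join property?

Common attributes: R1 ∩ R2 = {A, D}.
Closure of {A, D}: D → B applies, adding B; A, B → C, D applies, adding C. So (A, D)⁺ = {A, B, C, D}.
This closure contains every attribute of R1, so R1 ∩ R2 → R1. The join is lossless.

Yes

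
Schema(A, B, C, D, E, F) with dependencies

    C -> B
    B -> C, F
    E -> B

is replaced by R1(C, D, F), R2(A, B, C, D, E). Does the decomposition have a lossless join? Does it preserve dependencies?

Lossless test: (C, D)⁺ = {B, C, D, F}, which contains all of one fragment — lossless.
Dependency preservation: B → C, F is not contained in any single fragment, but the restricted closure of its left-hand side across the fragments still reaches the right-hand side; the remaining FDs each lie inside some fragment. All dependencies are preserved.

lossless and dependency-preserving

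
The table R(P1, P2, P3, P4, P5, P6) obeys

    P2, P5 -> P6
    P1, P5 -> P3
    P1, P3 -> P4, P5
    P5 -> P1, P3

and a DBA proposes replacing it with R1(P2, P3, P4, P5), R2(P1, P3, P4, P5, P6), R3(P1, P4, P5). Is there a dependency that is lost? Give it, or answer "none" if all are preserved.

Check P2, P5 → P6: no single fragment contains all of {P2, P5, P6}, and the restricted closure of {P2, P5} across the fragments never reaches {P6}.
P1, P5 → P3 is preserved.
P1, P3 → P4, P5 is preserved.
P5 → P1, P3 is preserved.

P2, P5 -> P6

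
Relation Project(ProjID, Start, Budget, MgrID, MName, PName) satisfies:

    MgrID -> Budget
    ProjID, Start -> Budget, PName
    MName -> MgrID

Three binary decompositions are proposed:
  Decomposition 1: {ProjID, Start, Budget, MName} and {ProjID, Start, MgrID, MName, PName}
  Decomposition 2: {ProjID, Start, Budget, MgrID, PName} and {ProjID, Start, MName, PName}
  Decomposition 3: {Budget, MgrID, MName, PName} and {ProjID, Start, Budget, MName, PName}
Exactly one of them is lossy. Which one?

Decomposition 2

Decomposition 1: common = {ProjID, Start, MName}, closure = {ProjID, Start, Budget, MgrID, MName, PName} → lossless.
Decomposition 2: common = {ProjID, Start, PName}, closure = {ProjID, Start, Budget, PName} → lossy.
Decomposition 3: common = {Budget, MName, PName}, closure = {Budget, MgrID, MName, PName} → lossless.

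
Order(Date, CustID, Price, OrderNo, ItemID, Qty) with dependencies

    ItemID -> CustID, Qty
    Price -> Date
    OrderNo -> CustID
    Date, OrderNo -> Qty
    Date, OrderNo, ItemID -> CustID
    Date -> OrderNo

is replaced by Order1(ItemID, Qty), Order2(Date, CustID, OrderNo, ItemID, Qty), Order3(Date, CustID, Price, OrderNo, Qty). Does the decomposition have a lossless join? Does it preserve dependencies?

lossy but dependency-preserving

Lossless test (chase): Rows 1 and 2 agree on ItemID; apply ItemID→CustID, Qty and equate their CustID, Qty entries. No row becomes fully distinguished — the join is lossy.
Dependency preservation: every FD's attributes lie within a single fragment, so each can be enforced locally — preserved.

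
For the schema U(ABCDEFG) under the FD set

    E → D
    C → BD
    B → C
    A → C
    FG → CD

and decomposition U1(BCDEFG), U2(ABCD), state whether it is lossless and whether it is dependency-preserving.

Lossless test: (BCD)⁺ = {BCD}, which is a superkey of neither fragment — lossy.
Dependency preservation: every FD's attributes lie within a single fragment, so each can be enforced locally — preserved.

lossy but dependency-preserving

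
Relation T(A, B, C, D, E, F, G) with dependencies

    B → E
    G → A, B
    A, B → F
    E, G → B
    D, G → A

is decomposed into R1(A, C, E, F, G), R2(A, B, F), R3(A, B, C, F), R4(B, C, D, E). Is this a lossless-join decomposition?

No

Chase test. Columns are A, B, C, D, E, F, G; row i has aⱼ where attribute j ∈ Ri, else bᵢⱼ.
Initial tableau (one row per fragment):
  row 1: a1 b12 a3 b14 a5 a6 a7
  row 2: a1 a2 b23 b24 b25 a6 b27
  row 3: a1 a2 a3 b34 b35 a6 b37
  row 4: b41 a2 a3 a4 a5 b46 b47
Rows 2 and 3 agree on B; apply B→E and equate their E entries.
Rows 2 and 4 agree on B; apply B→E and equate their E entries.
No row becomes fully distinguished — the join is lossy.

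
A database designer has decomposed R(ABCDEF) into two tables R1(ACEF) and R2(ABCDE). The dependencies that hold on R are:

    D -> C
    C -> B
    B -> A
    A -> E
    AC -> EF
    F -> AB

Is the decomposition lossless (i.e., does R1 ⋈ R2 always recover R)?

Common attributes: R1 ∩ R2 = {ACE}.
Closure of {ACE}: C → B applies, adding B; AC → EF applies, adding F. So (ACE)⁺ = {ABCEF}.
This closure contains every attribute of R1, so R1 ∩ R2 → R1. The join is lossless.

Yes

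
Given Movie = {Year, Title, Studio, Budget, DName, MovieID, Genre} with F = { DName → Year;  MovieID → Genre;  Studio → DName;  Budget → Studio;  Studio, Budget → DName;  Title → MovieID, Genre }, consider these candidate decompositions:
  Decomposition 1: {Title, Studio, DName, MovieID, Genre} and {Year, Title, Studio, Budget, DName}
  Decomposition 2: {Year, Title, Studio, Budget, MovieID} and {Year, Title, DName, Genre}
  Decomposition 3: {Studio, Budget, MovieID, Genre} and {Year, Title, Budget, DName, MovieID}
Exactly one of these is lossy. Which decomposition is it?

Decomposition 1: common = {Title, Studio, DName}, closure = {Year, Title, Studio, DName, MovieID, Genre} → lossless.
Decomposition 2: common = {Year, Title}, closure = {Year, Title, MovieID, Genre} → lossy.
Decomposition 3: common = {Budget, MovieID}, closure = {Year, Studio, Budget, DName, MovieID, Genre} → lossless.

Decomposition 2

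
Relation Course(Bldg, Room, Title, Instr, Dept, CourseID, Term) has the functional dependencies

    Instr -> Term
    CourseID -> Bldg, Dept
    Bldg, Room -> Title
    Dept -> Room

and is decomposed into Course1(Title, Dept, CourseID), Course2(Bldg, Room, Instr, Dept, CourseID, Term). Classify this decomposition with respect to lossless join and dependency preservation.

lossless but not dependency-preserving

Lossless test: (Dept, CourseID)⁺ = {Bldg, Room, Title, Dept, CourseID}, which contains all of one fragment — lossless.
Dependency preservation: the restricted closure of {Bldg, Room} across the fragments never reaches {Title}, so Bldg, Room → Title cannot be enforced without a join — not preserved.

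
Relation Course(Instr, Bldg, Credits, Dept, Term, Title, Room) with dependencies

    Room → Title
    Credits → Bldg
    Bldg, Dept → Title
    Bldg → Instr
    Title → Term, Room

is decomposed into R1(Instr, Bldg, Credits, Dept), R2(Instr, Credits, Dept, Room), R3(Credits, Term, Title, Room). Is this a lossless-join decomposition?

Chase test. Columns are Instr, Bldg, Credits, Dept, Term, Title, Room; row i has aⱼ where attribute j ∈ Ri, else bᵢⱼ.
Initial tableau (one row per fragment):
  row 1: a1 a2 a3 a4 b15 b16 b17
  row 2: a1 b22 a3 a4 b25 b26 a7
  row 3: b31 b32 a3 b34 a5 a6 a7
Rows 2 and 3 agree on Room; apply Room→Title and equate their Title entries.
Rows 1 and 2 agree on Credits; apply Credits→Bldg and equate their Bldg entries.
Rows 1 and 3 agree on Credits; apply Credits→Bldg and equate their Bldg entries.
Rows 1 and 2 agree on Bldg, Dept; apply Bldg, Dept→Title and equate their Title entries.
Rows 1 and 3 agree on Bldg; apply Bldg→Instr and equate their Instr entries.
Rows 1 and 2 agree on Title; apply Title→Term, Room and equate their Term, Room entries.
Rows 1 and 3 agree on Title; apply Title→Term, Room and equate their Term, Room entries.
Row 1 is now all distinguished symbols — the join is lossless.

Yes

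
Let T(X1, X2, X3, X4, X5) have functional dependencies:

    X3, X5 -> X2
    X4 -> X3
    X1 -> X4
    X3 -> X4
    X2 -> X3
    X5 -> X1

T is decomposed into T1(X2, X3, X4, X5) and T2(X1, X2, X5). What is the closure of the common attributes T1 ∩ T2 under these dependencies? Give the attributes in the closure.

T1 ∩ T2 = {X2, X5}.
X2 → X3 applies, adding X3
X5 → X1 applies, adding X1
X1 → X4 applies, adding X4
Closure: {X1, X2, X3, X4, X5}.

X1, X2, X3, X4, X5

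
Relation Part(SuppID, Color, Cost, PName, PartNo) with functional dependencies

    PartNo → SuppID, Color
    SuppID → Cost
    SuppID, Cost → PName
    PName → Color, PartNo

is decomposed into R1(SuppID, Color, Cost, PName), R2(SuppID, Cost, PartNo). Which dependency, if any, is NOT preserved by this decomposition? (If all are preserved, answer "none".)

PartNo → SuppID, Color: restricted closure across fragments reaches SuppID, Color.
SuppID → Cost lies within R1.
SuppID, Cost → PName lies within R1.
PName → Color, PartNo: restricted closure across fragments reaches Color, PartNo.
Every dependency is enforceable on the fragments, so the decomposition is dependency-preserving.

none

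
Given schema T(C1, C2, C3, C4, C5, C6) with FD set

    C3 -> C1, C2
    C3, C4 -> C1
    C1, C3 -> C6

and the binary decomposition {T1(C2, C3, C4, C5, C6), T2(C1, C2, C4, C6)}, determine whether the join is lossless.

Common attributes: T1 ∩ T2 = {C2, C4, C6}.
No dependency enlarges {C2, C4, C6}, so (C2, C4, C6)⁺ = {C2, C4, C6}.
The closure contains neither all of T1 = {C2, C3, C4, C5, C6} nor all of T2 = {C1, C2, C4, C6}, so the common attributes are not a superkey of either fragment. The join is lossy.

No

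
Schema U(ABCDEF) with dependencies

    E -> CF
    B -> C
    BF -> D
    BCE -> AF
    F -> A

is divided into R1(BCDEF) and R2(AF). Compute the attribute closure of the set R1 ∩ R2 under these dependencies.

R1 ∩ R2 = {F}.
F → A applies, adding A
Closure: {AF}.

AF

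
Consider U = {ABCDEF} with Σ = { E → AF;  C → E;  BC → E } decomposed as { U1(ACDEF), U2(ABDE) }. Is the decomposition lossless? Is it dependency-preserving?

lossy but dependency-preserving

Lossless test: (ADE)⁺ = {ADEF}, which is a superkey of neither fragment — lossy.
Dependency preservation: BC → E is not contained in any single fragment, but the restricted closure of its left-hand side across the fragments still reaches the right-hand side; the remaining FDs each lie inside some fragment. All dependencies are preserved.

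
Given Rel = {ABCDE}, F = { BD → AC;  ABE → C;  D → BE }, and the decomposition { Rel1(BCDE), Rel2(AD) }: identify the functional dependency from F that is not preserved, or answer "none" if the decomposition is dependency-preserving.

Check ABE → C: no single fragment contains all of {ABCE}, and the restricted closure of {ABE} across the fragments never reaches {C}.
BD → AC is preserved.
D → BE is preserved.

ABE → C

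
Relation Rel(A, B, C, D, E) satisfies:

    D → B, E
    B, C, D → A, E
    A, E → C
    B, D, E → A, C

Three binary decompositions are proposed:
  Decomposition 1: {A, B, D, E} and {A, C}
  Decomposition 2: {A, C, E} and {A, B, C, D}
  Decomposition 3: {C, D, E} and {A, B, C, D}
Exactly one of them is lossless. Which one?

Decomposition 1: common = {A}, closure = {A} → lossy.
Decomposition 2: common = {A, C}, closure = {A, C} → lossy.
Decomposition 3: common = {C, D}, closure = {A, B, C, D, E} → lossless.

Decomposition 3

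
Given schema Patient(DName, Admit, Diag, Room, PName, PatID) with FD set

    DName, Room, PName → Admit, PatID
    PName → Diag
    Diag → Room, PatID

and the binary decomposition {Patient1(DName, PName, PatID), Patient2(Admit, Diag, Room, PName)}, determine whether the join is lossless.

Common attributes: Patient1 ∩ Patient2 = {PName}.
Closure of {PName}: PName → Diag applies, adding Diag; Diag → Room, PatID applies, adding Room, PatID. So (PName)⁺ = {Diag, Room, PName, PatID}.
The closure contains neither all of Patient1 = {DName, PName, PatID} nor all of Patient2 = {Admit, Diag, Room, PName}, so the common attributes are not a superkey of either fragment. The join is lossy.

No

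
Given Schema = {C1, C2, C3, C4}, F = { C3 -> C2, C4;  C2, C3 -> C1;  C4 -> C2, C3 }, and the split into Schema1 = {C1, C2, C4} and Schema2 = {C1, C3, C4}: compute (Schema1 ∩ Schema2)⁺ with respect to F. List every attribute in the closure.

Schema1 ∩ Schema2 = {C1, C4}.
C4 → C2, C3 applies, adding C2, C3
Closure: {C1, C2, C3, C4}.

C1, C2, C3, C4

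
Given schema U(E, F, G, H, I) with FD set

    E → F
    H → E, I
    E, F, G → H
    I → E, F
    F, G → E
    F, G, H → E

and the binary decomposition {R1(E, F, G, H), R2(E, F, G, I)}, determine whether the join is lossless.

Common attributes: R1 ∩ R2 = {E, F, G}.
Closure of {E, F, G}: E, F, G → H applies, adding H; H → E, I applies, adding I. So (E, F, G)⁺ = {E, F, G, H, I}.
This closure contains every attribute of R1, so R1 ∩ R2 → R1. The join is lossless.

Yes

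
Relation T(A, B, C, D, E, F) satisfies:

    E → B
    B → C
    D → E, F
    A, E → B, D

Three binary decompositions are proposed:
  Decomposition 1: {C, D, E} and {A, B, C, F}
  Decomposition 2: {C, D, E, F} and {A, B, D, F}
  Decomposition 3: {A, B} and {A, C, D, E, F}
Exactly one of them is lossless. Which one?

Decomposition 1: common = {C}, closure = {C} → lossy.
Decomposition 2: common = {D, F}, closure = {B, C, D, E, F} → lossless.
Decomposition 3: common = {A}, closure = {A} → lossy.

Decomposition 2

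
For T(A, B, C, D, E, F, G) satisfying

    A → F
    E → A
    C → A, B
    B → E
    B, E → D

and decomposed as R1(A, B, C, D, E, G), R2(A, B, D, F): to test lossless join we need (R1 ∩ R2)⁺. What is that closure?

A, B, D, E, F

R1 ∩ R2 = {A, B, D}.
A → F applies, adding F
B → E applies, adding E
Closure: {A, B, D, E, F}.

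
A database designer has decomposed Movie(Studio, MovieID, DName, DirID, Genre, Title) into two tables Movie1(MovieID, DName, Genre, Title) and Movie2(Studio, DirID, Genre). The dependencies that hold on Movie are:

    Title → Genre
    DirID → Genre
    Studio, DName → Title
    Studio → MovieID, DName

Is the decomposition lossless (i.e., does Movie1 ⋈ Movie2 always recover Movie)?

No

Common attributes: Movie1 ∩ Movie2 = {Genre}.
No dependency enlarges {Genre}, so (Genre)⁺ = {Genre}.
The closure contains neither all of Movie1 = {MovieID, DName, Genre, Title} nor all of Movie2 = {Studio, DirID, Genre}, so the common attributes are not a superkey of either fragment. The join is lossy.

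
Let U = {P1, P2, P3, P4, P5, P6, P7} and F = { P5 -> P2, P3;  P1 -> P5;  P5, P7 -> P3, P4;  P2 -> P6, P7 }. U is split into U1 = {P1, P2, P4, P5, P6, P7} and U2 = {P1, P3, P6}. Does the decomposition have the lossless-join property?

Common attributes: U1 ∩ U2 = {P1, P6}.
Closure of {P1, P6}: P1 → P5 applies, adding P5; P5 → P2, P3 applies, adding P2, P3; P2 → P6, P7 applies, adding P7; P5, P7 → P3, P4 applies, adding P4. So (P1, P6)⁺ = {P1, P2, P3, P4, P5, P6, P7}.
This closure contains every attribute of U1, so U1 ∩ U2 → U1. The join is lossless.

Yes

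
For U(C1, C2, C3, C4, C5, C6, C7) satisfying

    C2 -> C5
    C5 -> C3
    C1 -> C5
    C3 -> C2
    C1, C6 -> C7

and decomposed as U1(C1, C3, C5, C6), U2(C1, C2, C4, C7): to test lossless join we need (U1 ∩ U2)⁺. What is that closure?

C1, C2, C3, C5

U1 ∩ U2 = {C1}.
C1 → C5 applies, adding C5
C5 → C3 applies, adding C3
C3 → C2 applies, adding C2
Closure: {C1, C2, C3, C5}.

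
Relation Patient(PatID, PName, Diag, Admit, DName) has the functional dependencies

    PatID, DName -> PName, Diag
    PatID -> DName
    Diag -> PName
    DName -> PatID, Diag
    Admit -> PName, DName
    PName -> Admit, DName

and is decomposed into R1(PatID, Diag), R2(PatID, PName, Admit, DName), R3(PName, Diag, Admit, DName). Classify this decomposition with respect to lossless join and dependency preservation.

lossless and dependency-preserving

Lossless test (chase): Rows 1 and 2 agree on PatID; apply PatID→DName and equate their DName entries. Rows 1 and 3 agree on Diag; apply Diag→PName and equate their PName entries. Rows 1 and 2 agree on DName; apply DName→PatID, Diag and equate their PatID, Diag entries. Rows 1 and 3 agree on DName; apply DName→PatID, Diag and equate their PatID, Diag entries. Rows 1 and 2 agree on PName; apply PName→Admit, DName and equate their Admit, DName entries. Row 1 is now all distinguished symbols — the join is lossless.
Dependency preservation: PatID, DName → PName, Diag; DName → PatID, Diag are not contained in any single fragment, but the restricted closure of each left-hand side across the fragments still reaches the right-hand side; the remaining FDs each lie inside some fragment. All dependencies are preserved.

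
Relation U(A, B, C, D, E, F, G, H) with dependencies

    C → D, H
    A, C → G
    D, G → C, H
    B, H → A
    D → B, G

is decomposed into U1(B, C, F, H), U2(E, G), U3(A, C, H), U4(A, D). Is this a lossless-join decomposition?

No

Chase test. Columns are A, B, C, D, E, F, G, H; row i has aⱼ where attribute j ∈ Ui, else bᵢⱼ.
Initial tableau (one row per fragment):
  row 1: b11 a2 a3 b14 b15 a6 b17 a8
  row 2: b21 b22 b23 b24 a5 b26 a7 b28
  row 3: a1 b32 a3 b34 b35 b36 b37 a8
  row 4: a1 b42 b43 a4 b45 b46 b47 b48
Rows 1 and 3 agree on C; apply C→D, H and equate their D, H entries.
Rows 1 and 3 agree on D; apply D→B, G and equate their B, G entries.
Rows 1 and 3 agree on B, H; apply B, H→A and equate their A entries.
No row becomes fully distinguished — the join is lossy.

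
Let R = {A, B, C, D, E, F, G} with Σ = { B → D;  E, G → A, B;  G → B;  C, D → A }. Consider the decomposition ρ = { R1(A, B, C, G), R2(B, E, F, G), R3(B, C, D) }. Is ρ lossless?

No

Chase test. Columns are A, B, C, D, E, F, G; row i has aⱼ where attribute j ∈ Ri, else bᵢⱼ.
Initial tableau (one row per fragment):
  row 1: a1 a2 a3 b14 b15 b16 a7
  row 2: b21 a2 b23 b24 a5 a6 a7
  row 3: b31 a2 a3 a4 b35 b36 b37
Rows 1 and 2 agree on B; apply B→D and equate their D entries.
Rows 1 and 3 agree on B; apply B→D and equate their D entries.
Rows 1 and 3 agree on C, D; apply C, D→A and equate their A entries.
No row becomes fully distinguished — the join is lossy.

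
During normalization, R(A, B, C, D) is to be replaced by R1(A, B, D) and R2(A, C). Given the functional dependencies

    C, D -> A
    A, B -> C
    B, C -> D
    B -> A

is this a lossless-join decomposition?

Common attributes: R1 ∩ R2 = {A}.
No dependency enlarges {A}, so (A)⁺ = {A}.
The closure contains neither all of R1 = {A, B, D} nor all of R2 = {A, C}, so the common attributes are not a superkey of either fragment. The join is lossy.

No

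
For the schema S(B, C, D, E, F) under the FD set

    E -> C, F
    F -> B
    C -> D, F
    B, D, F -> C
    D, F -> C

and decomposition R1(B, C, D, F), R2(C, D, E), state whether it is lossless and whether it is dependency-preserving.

Lossless test: (C, D)⁺ = {B, C, D, F}, which contains all of one fragment — lossless.
Dependency preservation: E → C, F is not contained in any single fragment, but the restricted closure of its left-hand side across the fragments still reaches the right-hand side; the remaining FDs each lie inside some fragment. All dependencies are preserved.

lossless and dependency-preserving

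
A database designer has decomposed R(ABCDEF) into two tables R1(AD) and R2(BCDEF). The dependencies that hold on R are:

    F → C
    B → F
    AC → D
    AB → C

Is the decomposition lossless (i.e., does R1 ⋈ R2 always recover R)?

No

Common attributes: R1 ∩ R2 = {D}.
No dependency enlarges {D}, so (D)⁺ = {D}.
The closure contains neither all of R1 = {AD} nor all of R2 = {BCDEF}, so the common attributes are not a superkey of either fragment. The join is lossy.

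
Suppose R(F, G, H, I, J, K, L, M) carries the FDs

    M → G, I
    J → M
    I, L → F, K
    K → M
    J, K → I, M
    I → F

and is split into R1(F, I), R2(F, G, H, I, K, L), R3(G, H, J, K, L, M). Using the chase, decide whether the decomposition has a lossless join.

Yes

Chase test. Columns are F, G, H, I, J, K, L, M; row i has aⱼ where attribute j ∈ Ri, else bᵢⱼ.
Initial tableau (one row per fragment):
  row 1: a1 b12 b13 a4 b15 b16 b17 b18
  row 2: a1 a2 a3 a4 b25 a6 a7 b28
  row 3: b31 a2 a3 b34 a5 a6 a7 a8
Rows 2 and 3 agree on K; apply K→M and equate their M entries.
Rows 2 and 3 agree on M; apply M→G, I and equate their G, I entries.
Rows 2 and 3 agree on I, L; apply I, L→F, K and equate their F, K entries.
Row 3 is now all distinguished symbols — the join is lossless.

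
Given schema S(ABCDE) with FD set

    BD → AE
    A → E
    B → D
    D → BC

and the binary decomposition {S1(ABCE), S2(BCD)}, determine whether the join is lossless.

Common attributes: S1 ∩ S2 = {BC}.
Closure of {BC}: B → D applies, adding D; BD → AE applies, adding AE. So (BC)⁺ = {ABCDE}.
This closure contains every attribute of S1, so S1 ∩ S2 → S1. The join is lossless.

Yes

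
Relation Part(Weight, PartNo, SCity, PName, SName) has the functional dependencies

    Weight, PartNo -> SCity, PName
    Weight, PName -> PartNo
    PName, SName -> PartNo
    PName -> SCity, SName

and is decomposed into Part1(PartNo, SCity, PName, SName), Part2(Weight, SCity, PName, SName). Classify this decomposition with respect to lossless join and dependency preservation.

lossless but not dependency-preserving

Lossless test: (SCity, PName, SName)⁺ = {PartNo, SCity, PName, SName}, which contains all of one fragment — lossless.
Dependency preservation: the restricted closure of {Weight, PartNo} across the fragments never reaches {SCity, PName}, so Weight, PartNo → SCity, PName cannot be enforced without a join — not preserved.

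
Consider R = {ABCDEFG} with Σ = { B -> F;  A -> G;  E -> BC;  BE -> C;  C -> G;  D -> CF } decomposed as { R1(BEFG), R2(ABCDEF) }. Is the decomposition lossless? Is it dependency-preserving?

Lossless test: (BEF)⁺ = {BCEFG}, which contains all of one fragment — lossless.
Dependency preservation: the restricted closure of {A} across the fragments never reaches {G}, so A → G cannot be enforced without a join — not preserved.

lossless but not dependency-preserving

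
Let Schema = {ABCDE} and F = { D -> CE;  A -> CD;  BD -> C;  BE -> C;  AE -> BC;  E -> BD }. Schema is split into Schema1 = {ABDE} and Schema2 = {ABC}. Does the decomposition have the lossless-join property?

Yes

Common attributes: Schema1 ∩ Schema2 = {AB}.
Closure of {AB}: A → CD applies, adding CD; D → CE applies, adding E. So (AB)⁺ = {ABCDE}.
This closure contains every attribute of Schema1, so Schema1 ∩ Schema2 → Schema1. The join is lossless.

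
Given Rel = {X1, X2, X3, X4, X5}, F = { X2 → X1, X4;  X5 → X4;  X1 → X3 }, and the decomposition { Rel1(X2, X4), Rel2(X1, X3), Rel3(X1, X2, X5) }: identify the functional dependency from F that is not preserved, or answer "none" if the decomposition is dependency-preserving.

Check X5 → X4: no single fragment contains all of {X4, X5}, and the restricted closure of {X5} across the fragments never reaches {X4}.
X2 → X1, X4 is preserved.
X1 → X3 is preserved.

X5 → X4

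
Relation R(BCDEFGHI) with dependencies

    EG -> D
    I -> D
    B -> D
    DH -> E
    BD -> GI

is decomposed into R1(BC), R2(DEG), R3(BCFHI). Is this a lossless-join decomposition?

Chase test. Columns are BCDEFGHI; row i has aⱼ where attribute j ∈ Ri, else bᵢⱼ.
Initial tableau (one row per fragment):
  row 1: a1 a2 b13 b14 b15 b16 b17 b18
  row 2: b21 b22 a3 a4 b25 a6 b27 b28
  row 3: a1 a2 b33 b34 a5 b36 a7 a8
Rows 1 and 3 agree on B; apply B→D and equate their D entries.
Rows 1 and 3 agree on BD; apply BD→GI and equate their GI entries.
No row becomes fully distinguished — the join is lossy.

No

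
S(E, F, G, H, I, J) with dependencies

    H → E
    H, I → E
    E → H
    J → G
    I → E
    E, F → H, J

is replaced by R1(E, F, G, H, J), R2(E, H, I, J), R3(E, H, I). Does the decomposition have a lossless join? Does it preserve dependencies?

lossy but dependency-preserving

Lossless test (chase): Rows 1 and 2 agree on J; apply J→G and equate their G entries. No row becomes fully distinguished — the join is lossy.
Dependency preservation: every FD's attributes lie within a single fragment, so each can be enforced locally — preserved.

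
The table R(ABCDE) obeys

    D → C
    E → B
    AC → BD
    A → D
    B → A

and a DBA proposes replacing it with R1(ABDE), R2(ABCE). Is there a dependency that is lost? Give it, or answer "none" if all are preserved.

Check D → C: no single fragment contains all of {CD}, and the restricted closure of {D} across the fragments never reaches {C}.
E → B is preserved.
AC → BD is preserved.
A → D is preserved.
B → A is preserved.

D → C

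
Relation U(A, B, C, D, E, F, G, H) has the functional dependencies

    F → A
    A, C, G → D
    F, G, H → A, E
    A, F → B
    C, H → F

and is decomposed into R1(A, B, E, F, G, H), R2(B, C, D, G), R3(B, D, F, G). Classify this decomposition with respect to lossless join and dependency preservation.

Lossless test (chase): Rows 1 and 3 agree on F; apply F→A and equate their A entries. No row becomes fully distinguished — the join is lossy.
Dependency preservation: the restricted closure of {A, C, G} across the fragments never reaches {D}, so A, C, G → D cannot be enforced without a join — not preserved.

lossy and not dependency-preserving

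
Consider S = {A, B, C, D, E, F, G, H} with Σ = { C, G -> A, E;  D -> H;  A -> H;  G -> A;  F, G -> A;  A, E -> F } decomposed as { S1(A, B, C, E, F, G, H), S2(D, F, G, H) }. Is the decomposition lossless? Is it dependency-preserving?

lossy but dependency-preserving

Lossless test: (F, G, H)⁺ = {A, F, G, H}, which is a superkey of neither fragment — lossy.
Dependency preservation: every FD's attributes lie within a single fragment, so each can be enforced locally — preserved.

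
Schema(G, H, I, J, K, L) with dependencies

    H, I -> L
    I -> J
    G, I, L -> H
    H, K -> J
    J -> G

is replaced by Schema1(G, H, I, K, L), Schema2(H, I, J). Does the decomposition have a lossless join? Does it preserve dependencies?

Lossless test: (H, I)⁺ = {G, H, I, J, L}, which contains all of one fragment — lossless.
Dependency preservation: the restricted closure of {H, K} across the fragments never reaches {J}, so H, K → J cannot be enforced without a join — not preserved.

lossless but not dependency-preserving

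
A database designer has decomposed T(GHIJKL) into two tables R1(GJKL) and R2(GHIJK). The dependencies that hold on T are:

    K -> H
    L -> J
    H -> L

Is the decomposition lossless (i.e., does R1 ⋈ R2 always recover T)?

Common attributes: R1 ∩ R2 = {GJK}.
Closure of {GJK}: K → H applies, adding H; H → L applies, adding L. So (GJK)⁺ = {GHJKL}.
This closure contains every attribute of R1, so R1 ∩ R2 → R1. The join is lossless.

Yes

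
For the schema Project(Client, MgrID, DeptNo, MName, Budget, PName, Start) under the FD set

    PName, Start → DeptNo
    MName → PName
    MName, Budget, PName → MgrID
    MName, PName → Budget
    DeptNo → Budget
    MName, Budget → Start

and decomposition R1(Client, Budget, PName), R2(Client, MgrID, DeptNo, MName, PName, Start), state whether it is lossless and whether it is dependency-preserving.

lossy and not dependency-preserving

Lossless test: (Client, PName)⁺ = {Client, PName}, which is a superkey of neither fragment — lossy.
Dependency preservation: the restricted closure of {MName, PName} across the fragments never reaches {Budget}, so MName, PName → Budget cannot be enforced without a join — not preserved.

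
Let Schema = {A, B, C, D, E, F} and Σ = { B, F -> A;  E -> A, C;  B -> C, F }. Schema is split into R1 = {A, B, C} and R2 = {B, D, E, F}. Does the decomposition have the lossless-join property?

Yes

Common attributes: R1 ∩ R2 = {B}.
Closure of {B}: B → C, F applies, adding C, F; B, F → A applies, adding A. So (B)⁺ = {A, B, C, F}.
This closure contains every attribute of R1, so R1 ∩ R2 → R1. The join is lossless.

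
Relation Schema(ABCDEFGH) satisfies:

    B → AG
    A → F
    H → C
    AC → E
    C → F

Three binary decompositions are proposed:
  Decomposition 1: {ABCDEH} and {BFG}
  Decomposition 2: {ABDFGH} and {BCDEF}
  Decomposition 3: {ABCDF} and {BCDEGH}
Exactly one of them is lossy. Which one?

Decomposition 1: common = {B}, closure = {ABFG} → lossless.
Decomposition 2: common = {BDF}, closure = {ABDFG} → lossy.
Decomposition 3: common = {BCD}, closure = {ABCDEFG} → lossless.

Decomposition 2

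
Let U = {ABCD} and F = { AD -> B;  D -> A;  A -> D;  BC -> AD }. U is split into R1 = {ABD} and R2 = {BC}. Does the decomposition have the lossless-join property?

No

Common attributes: R1 ∩ R2 = {B}.
No dependency enlarges {B}, so (B)⁺ = {B}.
The closure contains neither all of R1 = {ABD} nor all of R2 = {BC}, so the common attributes are not a superkey of either fragment. The join is lossy.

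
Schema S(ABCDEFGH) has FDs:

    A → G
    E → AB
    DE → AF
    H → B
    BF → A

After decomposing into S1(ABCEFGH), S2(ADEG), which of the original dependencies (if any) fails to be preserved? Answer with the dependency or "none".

Check DE → AF: no single fragment contains all of {ADEF}, and the restricted closure of {DE} across the fragments never reaches {AF}.
A → G is preserved.
E → AB is preserved.
H → B is preserved.
BF → A is preserved.

DE → AF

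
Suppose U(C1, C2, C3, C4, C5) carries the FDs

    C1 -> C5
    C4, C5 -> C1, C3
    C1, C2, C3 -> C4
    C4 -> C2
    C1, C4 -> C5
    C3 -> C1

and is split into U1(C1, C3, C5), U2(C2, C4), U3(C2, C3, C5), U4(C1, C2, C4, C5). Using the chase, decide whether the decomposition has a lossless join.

No

Chase test. Columns are C1, C2, C3, C4, C5; row i has aⱼ where attribute j ∈ Ui, else bᵢⱼ.
Initial tableau (one row per fragment):
  row 1: a1 b12 a3 b14 a5
  row 2: b21 a2 b23 a4 b25
  row 3: b31 a2 a3 b34 a5
  row 4: a1 a2 b43 a4 a5
Rows 1 and 3 agree on C3; apply C3→C1 and equate their C1 entries.
No row becomes fully distinguished — the join is lossy.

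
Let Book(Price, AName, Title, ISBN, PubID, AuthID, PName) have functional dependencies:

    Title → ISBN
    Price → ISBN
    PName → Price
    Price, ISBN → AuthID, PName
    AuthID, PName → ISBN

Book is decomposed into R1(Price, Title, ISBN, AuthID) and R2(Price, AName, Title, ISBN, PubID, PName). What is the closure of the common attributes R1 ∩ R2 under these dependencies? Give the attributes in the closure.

R1 ∩ R2 = {Price, Title, ISBN}.
Price, ISBN → AuthID, PName applies, adding AuthID, PName
Closure: {Price, Title, ISBN, AuthID, PName}.

Price, Title, ISBN, AuthID, PName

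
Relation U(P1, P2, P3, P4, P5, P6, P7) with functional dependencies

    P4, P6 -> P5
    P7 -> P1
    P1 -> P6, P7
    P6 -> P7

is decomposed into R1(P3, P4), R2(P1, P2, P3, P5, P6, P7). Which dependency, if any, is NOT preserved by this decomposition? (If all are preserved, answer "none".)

P4, P6 -> P5

Check P4, P6 → P5: no single fragment contains all of {P4, P5, P6}, and the restricted closure of {P4, P6} across the fragments never reaches {P5}.
P7 → P1 is preserved.
P1 → P6, P7 is preserved.
P6 → P7 is preserved.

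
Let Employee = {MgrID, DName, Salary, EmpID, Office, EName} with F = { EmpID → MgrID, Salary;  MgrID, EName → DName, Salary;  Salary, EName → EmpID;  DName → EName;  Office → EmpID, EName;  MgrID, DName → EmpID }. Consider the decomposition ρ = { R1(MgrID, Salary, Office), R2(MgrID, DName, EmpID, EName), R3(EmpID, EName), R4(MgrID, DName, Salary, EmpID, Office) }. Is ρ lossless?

Chase test. Columns are MgrID, DName, Salary, EmpID, Office, EName; row i has aⱼ where attribute j ∈ Ri, else bᵢⱼ.
Initial tableau (one row per fragment):
  row 1: a1 b12 a3 b14 a5 b16
  row 2: a1 a2 b23 a4 b25 a6
  row 3: b31 b32 b33 a4 b35 a6
  row 4: a1 a2 a3 a4 a5 b46
Rows 2 and 3 agree on EmpID; apply EmpID→MgrID, Salary and equate their MgrID, Salary entries.
Rows 2 and 4 agree on EmpID; apply EmpID→MgrID, Salary and equate their MgrID, Salary entries.
Rows 2 and 3 agree on MgrID, EName; apply MgrID, EName→DName, Salary and equate their DName, Salary entries.
Rows 2 and 4 agree on DName; apply DName→EName and equate their EName entries.
Rows 1 and 4 agree on Office; apply Office→EmpID, EName and equate their EmpID, EName entries.
Rows 1 and 2 agree on MgrID, EName; apply MgrID, EName→DName, Salary and equate their DName, Salary entries.
Row 1 is now all distinguished symbols — the join is lossless.

Yes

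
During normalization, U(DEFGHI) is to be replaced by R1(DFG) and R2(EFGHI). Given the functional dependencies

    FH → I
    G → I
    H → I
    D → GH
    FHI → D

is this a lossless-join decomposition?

Common attributes: R1 ∩ R2 = {FG}.
Closure of {FG}: G → I applies, adding I. So (FG)⁺ = {FGI}.
The closure contains neither all of R1 = {DFG} nor all of R2 = {EFGHI}, so the common attributes are not a superkey of either fragment. The join is lossy.

No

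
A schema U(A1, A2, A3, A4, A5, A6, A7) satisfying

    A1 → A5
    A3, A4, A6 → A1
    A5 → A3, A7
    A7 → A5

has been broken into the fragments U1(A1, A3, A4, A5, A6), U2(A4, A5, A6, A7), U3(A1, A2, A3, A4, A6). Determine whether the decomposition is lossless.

Chase test. Columns are A1, A2, A3, A4, A5, A6, A7; row i has aⱼ where attribute j ∈ Ui, else bᵢⱼ.
Initial tableau (one row per fragment):
  row 1: a1 b12 a3 a4 a5 a6 b17
  row 2: b21 b22 b23 a4 a5 a6 a7
  row 3: a1 a2 a3 a4 b35 a6 b37
Rows 1 and 3 agree on A1; apply A1→A5 and equate their A5 entries.
Rows 1 and 2 agree on A5; apply A5→A3, A7 and equate their A3, A7 entries.
Rows 1 and 3 agree on A5; apply A5→A3, A7 and equate their A3, A7 entries.
Rows 1 and 2 agree on A3, A4, A6; apply A3, A4, A6→A1 and equate their A1 entries.
Row 3 is now all distinguished symbols — the join is lossless.

Yes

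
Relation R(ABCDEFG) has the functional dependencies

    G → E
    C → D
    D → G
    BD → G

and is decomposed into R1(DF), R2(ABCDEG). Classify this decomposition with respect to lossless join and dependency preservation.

lossy but dependency-preserving

Lossless test: (D)⁺ = {DEG}, which is a superkey of neither fragment — lossy.
Dependency preservation: every FD's attributes lie within a single fragment, so each can be enforced locally — preserved.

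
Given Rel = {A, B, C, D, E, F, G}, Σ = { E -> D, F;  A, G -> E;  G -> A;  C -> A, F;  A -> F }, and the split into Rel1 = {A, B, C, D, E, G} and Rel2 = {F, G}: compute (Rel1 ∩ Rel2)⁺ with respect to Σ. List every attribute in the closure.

A, D, E, F, G

Rel1 ∩ Rel2 = {G}.
G → A applies, adding A
A → F applies, adding F
A, G → E applies, adding E
E → D, F applies, adding D
Closure: {A, D, E, F, G}.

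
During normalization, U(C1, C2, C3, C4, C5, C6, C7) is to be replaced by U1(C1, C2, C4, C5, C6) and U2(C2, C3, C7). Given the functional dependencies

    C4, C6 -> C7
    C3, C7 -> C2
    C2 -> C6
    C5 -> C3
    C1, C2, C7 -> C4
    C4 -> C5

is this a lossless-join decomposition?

Common attributes: U1 ∩ U2 = {C2}.
Closure of {C2}: C2 → C6 applies, adding C6. So (C2)⁺ = {C2, C6}.
The closure contains neither all of U1 = {C1, C2, C4, C5, C6} nor all of U2 = {C2, C3, C7}, so the common attributes are not a superkey of either fragment. The join is lossy.

No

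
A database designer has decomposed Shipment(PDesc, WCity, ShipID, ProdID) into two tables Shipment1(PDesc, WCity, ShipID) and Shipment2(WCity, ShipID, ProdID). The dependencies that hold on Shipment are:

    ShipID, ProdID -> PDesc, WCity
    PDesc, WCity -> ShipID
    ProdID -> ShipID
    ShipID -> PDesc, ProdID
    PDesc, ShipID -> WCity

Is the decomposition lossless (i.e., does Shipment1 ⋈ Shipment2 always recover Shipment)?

Yes

Common attributes: Shipment1 ∩ Shipment2 = {WCity, ShipID}.
Closure of {WCity, ShipID}: ShipID → PDesc, ProdID applies, adding PDesc, ProdID. So (WCity, ShipID)⁺ = {PDesc, WCity, ShipID, ProdID}.
This closure contains every attribute of Shipment1, so Shipment1 ∩ Shipment2 → Shipment1. The join is lossless.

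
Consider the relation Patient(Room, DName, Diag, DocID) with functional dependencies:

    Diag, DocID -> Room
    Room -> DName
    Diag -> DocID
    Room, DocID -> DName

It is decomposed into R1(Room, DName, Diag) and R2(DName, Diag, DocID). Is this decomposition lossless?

Yes

Common attributes: R1 ∩ R2 = {DName, Diag}.
Closure of {DName, Diag}: Diag → DocID applies, adding DocID; Diag, DocID → Room applies, adding Room. So (DName, Diag)⁺ = {Room, DName, Diag, DocID}.
This closure contains every attribute of R1, so R1 ∩ R2 → R1. The join is lossless.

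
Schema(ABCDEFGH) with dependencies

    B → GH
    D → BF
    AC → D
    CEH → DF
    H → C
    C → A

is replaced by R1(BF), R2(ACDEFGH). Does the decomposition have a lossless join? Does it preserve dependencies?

Lossless test: (F)⁺ = {F}, which is a superkey of neither fragment — lossy.
Dependency preservation: the restricted closure of {B} across the fragments never reaches {GH}, so B → GH cannot be enforced without a join — not preserved.

lossy and not dependency-preserving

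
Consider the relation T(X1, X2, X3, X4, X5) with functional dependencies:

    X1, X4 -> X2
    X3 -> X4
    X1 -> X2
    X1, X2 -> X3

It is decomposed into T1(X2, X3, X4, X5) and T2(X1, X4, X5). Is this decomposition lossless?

Common attributes: T1 ∩ T2 = {X4, X5}.
No dependency enlarges {X4, X5}, so (X4, X5)⁺ = {X4, X5}.
The closure contains neither all of T1 = {X2, X3, X4, X5} nor all of T2 = {X1, X4, X5}, so the common attributes are not a superkey of either fragment. The join is lossy.

No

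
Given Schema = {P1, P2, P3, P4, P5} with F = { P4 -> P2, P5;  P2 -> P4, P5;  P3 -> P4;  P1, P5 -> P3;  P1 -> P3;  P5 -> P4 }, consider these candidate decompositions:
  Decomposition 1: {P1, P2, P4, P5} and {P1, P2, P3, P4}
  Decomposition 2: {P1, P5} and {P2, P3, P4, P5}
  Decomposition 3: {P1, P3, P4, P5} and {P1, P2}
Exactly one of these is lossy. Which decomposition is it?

Decomposition 2

Decomposition 1: common = {P1, P2, P4}, closure = {P1, P2, P3, P4, P5} → lossless.
Decomposition 2: common = {P5}, closure = {P2, P4, P5} → lossy.
Decomposition 3: common = {P1}, closure = {P1, P2, P3, P4, P5} → lossless.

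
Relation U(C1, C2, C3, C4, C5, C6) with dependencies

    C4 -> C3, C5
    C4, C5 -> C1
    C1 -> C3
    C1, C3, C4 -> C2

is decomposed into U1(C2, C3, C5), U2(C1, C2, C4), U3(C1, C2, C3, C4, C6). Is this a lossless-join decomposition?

Chase test. Columns are C1, C2, C3, C4, C5, C6; row i has aⱼ where attribute j ∈ Ui, else bᵢⱼ.
Initial tableau (one row per fragment):
  row 1: b11 a2 a3 b14 a5 b16
  row 2: a1 a2 b23 a4 b25 b26
  row 3: a1 a2 a3 a4 b35 a6
Rows 2 and 3 agree on C4; apply C4→C3, C5 and equate their C3, C5 entries.
No row becomes fully distinguished — the join is lossy.

No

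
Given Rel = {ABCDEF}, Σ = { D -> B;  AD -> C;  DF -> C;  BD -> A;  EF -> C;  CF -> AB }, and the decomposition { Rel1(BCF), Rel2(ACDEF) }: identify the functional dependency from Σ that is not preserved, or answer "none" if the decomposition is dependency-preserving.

Check D → B: no single fragment contains all of {BD}, and the restricted closure of {D} across the fragments never reaches {B}.
AD → C is preserved.
DF → C is preserved.
BD → A is preserved.
EF → C is preserved.
CF → AB is preserved.

D -> B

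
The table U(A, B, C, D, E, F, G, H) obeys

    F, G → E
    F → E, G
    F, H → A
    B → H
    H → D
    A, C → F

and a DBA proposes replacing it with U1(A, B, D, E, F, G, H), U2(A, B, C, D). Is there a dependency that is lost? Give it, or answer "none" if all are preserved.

Check A, C → F: no single fragment contains all of {A, C, F}, and the restricted closure of {A, C} across the fragments never reaches {F}.
F, G → E is preserved.
F → E, G is preserved.
F, H → A is preserved.
B → H is preserved.
H → D is preserved.

A, C → F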